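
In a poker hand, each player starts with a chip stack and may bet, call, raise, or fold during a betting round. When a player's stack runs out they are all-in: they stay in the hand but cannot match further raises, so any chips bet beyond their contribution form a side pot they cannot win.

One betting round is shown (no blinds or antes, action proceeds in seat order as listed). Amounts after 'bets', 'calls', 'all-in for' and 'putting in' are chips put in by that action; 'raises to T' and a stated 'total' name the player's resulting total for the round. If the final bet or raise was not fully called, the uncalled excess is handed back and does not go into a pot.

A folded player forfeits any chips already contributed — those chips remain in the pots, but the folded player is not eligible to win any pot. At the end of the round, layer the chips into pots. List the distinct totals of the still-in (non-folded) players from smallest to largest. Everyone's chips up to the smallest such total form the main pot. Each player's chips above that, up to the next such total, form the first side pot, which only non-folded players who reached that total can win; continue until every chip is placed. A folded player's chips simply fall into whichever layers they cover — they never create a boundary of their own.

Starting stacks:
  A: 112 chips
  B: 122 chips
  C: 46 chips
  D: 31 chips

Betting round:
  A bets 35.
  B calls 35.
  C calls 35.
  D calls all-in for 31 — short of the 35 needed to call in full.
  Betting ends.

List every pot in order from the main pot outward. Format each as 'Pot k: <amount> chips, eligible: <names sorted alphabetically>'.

Pot 1: 124 chips, eligible: A, B, C, D
Pot 2: 12 chips, eligible: A, B, C

Derivation:
Contributions: A=35, B=35, C=35, D=31
Pot levels (distinct totals of non-folded players): 31, 35
Layer 1-31: 31 each from A, B, C, D = 31*4 = 124 chips; eligible A, B, C, D
Layer 32-35: 4 each from A, B, C = 4*3 = 12 chips; eligible A, B, C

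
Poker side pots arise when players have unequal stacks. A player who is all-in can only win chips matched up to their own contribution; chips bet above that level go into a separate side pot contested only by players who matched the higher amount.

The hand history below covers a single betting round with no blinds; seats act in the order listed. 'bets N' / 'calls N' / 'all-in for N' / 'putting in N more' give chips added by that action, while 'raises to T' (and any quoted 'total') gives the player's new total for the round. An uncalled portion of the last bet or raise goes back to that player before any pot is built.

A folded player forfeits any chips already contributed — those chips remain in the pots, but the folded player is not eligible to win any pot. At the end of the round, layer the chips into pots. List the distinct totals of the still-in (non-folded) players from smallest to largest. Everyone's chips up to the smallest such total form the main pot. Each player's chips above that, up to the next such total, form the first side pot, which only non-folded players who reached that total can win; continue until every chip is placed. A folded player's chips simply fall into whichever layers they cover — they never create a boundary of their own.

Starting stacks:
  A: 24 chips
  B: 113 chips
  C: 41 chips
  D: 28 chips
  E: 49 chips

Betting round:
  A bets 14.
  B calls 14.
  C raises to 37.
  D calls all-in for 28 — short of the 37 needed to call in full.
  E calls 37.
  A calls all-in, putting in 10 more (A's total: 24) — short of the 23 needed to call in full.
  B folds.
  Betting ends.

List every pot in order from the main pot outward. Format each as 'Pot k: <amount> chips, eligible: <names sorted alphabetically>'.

Pot 1: 110 chips, eligible: A, C, D, E
Pot 2: 12 chips, eligible: C, D, E
Pot 3: 18 chips, eligible: C, E

Derivation:
Contributions: A=24, B=14, C=37, D=28, E=37
Folded: B
Pot levels (distinct totals of non-folded players): 24, 28, 37
Layer 1-24: A 24 + B 14 + C 24 + D 24 + E 24 = 110 chips; eligible A, C, D, E
Layer 25-28: 4 each from C, D, E = 4*3 = 12 chips; eligible C, D, E
Layer 29-37: 9 each from C, E = 9*2 = 18 chips; eligible C, E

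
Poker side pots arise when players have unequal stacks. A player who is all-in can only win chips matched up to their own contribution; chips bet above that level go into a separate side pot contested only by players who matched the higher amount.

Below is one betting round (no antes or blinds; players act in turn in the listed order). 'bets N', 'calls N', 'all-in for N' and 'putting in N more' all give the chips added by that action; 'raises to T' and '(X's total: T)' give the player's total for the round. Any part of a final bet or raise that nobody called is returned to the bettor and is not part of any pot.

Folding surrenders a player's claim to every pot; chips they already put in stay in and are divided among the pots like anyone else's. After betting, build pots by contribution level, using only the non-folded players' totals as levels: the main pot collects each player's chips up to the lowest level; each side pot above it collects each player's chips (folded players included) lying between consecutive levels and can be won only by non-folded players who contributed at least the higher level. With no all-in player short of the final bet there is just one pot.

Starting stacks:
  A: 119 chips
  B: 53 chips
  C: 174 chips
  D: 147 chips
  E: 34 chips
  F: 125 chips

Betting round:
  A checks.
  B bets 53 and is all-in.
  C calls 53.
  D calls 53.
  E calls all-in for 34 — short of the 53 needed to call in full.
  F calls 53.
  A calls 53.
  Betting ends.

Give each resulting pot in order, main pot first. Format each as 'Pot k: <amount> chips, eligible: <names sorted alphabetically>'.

Contributions: A=53, B=53, C=53, D=53, E=34, F=53
Pot levels (distinct totals of non-folded players): 34, 53
Layer 1-34: 34 each from A, B, C, D, E, F = 34*6 = 204 chips; eligible A, B, C, D, E, F
Layer 35-53: 19 each from A, B, C, D, F = 19*5 = 95 chips; eligible A, B, C, D, F

Pot 1: 204 chips, eligible: A, B, C, D, E, F
Pot 2: 95 chips, eligible: A, B, C, D, F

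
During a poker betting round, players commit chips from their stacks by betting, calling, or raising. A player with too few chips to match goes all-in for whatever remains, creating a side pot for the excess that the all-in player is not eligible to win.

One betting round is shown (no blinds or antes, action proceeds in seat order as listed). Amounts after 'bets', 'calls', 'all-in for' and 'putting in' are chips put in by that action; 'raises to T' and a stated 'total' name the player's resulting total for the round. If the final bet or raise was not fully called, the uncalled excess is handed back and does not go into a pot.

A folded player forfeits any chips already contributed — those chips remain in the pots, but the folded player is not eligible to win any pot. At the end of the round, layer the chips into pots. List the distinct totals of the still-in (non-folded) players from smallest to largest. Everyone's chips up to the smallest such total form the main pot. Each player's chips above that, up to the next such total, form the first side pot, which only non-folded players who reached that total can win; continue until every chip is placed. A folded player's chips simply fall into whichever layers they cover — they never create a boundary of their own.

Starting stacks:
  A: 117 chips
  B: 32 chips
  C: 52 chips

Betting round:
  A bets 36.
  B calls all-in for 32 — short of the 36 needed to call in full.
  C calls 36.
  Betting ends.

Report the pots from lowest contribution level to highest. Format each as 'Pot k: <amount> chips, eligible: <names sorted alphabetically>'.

Pot 1: 96 chips, eligible: A, B, C
Pot 2: 8 chips, eligible: A, C

Derivation:
Contributions: A=36, B=32, C=36
Pot levels (distinct totals of non-folded players): 32, 36
Layer 1-32: 32 each from A, B, C = 32*3 = 96 chips; eligible A, B, C
Layer 33-36: 4 each from A, C = 4*2 = 8 chips; eligible A, C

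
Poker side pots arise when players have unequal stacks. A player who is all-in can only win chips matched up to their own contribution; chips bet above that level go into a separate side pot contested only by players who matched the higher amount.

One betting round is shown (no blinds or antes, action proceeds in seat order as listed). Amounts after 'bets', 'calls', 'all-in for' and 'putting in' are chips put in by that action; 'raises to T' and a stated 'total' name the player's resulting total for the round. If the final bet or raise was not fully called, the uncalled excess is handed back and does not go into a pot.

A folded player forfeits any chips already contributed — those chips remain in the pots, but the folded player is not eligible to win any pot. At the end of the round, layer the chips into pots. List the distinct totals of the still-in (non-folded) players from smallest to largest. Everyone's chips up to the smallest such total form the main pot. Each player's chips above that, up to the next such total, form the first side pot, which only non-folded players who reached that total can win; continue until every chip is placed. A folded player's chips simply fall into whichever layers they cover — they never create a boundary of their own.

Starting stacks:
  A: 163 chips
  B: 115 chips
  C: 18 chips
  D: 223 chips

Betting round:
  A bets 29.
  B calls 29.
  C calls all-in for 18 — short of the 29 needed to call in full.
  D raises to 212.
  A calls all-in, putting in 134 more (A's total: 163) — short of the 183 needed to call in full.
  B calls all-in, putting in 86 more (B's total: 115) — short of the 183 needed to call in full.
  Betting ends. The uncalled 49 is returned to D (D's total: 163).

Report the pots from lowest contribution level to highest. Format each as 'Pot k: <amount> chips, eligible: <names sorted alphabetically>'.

Contributions (after 49 returned to D): A=163, B=115, C=18, D=163
Pot levels (distinct totals of non-folded players): 18, 115, 163
Layer 1-18: 18 each from A, B, C, D = 18*4 = 72 chips; eligible A, B, C, D
Layer 19-115: 97 each from A, B, D = 97*3 = 291 chips; eligible A, B, D
Layer 116-163: 48 each from A, D = 48*2 = 96 chips; eligible A, D

Pot 1: 72 chips, eligible: A, B, C, D
Pot 2: 291 chips, eligible: A, B, D
Pot 3: 96 chips, eligible: A, D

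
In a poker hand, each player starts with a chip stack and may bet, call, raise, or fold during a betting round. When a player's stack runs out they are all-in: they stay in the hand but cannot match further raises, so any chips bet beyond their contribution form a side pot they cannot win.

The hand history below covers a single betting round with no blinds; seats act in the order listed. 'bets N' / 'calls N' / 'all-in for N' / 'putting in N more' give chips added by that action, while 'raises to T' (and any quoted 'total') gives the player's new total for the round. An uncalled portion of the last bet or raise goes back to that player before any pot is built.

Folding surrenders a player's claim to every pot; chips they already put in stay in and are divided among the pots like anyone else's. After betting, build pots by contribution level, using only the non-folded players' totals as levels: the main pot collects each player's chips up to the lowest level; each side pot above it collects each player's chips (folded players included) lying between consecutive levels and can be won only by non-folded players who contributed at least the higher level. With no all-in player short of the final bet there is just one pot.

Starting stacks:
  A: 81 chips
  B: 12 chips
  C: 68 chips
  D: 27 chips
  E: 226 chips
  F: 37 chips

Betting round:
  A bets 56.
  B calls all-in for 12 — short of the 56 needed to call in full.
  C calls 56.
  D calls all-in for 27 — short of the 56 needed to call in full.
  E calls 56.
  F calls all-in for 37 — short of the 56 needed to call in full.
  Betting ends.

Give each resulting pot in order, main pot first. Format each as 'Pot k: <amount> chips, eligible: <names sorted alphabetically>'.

Contributions: A=56, B=12, C=56, D=27, E=56, F=37
Pot levels (distinct totals of non-folded players): 12, 27, 37, 56
Layer 1-12: 12 each from A, B, C, D, E, F = 12*6 = 72 chips; eligible A, B, C, D, E, F
Layer 13-27: 15 each from A, C, D, E, F = 15*5 = 75 chips; eligible A, C, D, E, F
Layer 28-37: 10 each from A, C, E, F = 10*4 = 40 chips; eligible A, C, E, F
Layer 38-56: 19 each from A, C, E = 19*3 = 57 chips; eligible A, C, E

Pot 1: 72 chips, eligible: A, B, C, D, E, F
Pot 2: 75 chips, eligible: A, C, D, E, F
Pot 3: 40 chips, eligible: A, C, E, F
Pot 4: 57 chips, eligible: A, C, E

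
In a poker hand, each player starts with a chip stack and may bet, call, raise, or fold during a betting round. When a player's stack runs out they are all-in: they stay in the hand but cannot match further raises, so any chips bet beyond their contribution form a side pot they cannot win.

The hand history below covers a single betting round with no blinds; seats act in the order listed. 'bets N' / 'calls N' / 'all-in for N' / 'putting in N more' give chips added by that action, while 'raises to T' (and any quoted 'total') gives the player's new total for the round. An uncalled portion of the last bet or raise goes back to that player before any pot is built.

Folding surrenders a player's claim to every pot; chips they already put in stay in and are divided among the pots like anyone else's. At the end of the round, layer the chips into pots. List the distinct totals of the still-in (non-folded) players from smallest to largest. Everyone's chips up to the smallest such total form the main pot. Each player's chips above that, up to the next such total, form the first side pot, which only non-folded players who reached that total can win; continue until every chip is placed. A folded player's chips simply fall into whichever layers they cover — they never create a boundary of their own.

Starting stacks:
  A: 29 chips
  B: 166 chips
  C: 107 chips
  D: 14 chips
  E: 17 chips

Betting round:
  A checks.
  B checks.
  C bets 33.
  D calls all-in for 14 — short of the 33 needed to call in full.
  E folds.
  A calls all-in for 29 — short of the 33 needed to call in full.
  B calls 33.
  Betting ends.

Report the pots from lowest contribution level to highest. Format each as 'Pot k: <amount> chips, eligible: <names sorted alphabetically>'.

Pot 1: 56 chips, eligible: A, B, C, D
Pot 2: 45 chips, eligible: A, B, C
Pot 3: 8 chips, eligible: B, C

Derivation:
Contributions: A=29, B=33, C=33, D=14
Folded: E
Pot levels (distinct totals of non-folded players): 14, 29, 33
Layer 1-14: 14 each from A, B, C, D = 14*4 = 56 chips; eligible A, B, C, D
Layer 15-29: 15 each from A, B, C = 15*3 = 45 chips; eligible A, B, C
Layer 30-33: 4 each from B, C = 4*2 = 8 chips; eligible B, C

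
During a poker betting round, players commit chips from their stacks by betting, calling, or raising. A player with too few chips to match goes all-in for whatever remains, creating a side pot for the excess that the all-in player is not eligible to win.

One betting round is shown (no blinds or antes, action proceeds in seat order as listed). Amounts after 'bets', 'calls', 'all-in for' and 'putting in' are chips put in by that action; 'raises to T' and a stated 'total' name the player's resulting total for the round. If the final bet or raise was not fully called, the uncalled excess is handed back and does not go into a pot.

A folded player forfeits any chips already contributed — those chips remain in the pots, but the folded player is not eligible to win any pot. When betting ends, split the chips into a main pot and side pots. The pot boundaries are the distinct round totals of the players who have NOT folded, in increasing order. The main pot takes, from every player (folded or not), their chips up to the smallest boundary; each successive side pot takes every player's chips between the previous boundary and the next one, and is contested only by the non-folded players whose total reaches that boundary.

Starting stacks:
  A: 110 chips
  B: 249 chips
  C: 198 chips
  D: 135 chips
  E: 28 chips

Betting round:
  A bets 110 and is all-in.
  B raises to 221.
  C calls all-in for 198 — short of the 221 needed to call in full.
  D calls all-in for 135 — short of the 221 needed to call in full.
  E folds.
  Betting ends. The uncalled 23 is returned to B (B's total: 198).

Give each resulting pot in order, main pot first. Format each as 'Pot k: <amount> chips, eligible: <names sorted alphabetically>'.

Contributions (after 23 returned to B): A=110, B=198, C=198, D=135
Folded: E
Pot levels (distinct totals of non-folded players): 110, 135, 198
Layer 1-110: 110 each from A, B, C, D = 110*4 = 440 chips; eligible A, B, C, D
Layer 111-135: 25 each from B, C, D = 25*3 = 75 chips; eligible B, C, D
Layer 136-198: 63 each from B, C = 63*2 = 126 chips; eligible B, C

Pot 1: 440 chips, eligible: A, B, C, D
Pot 2: 75 chips, eligible: B, C, D
Pot 3: 126 chips, eligible: B, C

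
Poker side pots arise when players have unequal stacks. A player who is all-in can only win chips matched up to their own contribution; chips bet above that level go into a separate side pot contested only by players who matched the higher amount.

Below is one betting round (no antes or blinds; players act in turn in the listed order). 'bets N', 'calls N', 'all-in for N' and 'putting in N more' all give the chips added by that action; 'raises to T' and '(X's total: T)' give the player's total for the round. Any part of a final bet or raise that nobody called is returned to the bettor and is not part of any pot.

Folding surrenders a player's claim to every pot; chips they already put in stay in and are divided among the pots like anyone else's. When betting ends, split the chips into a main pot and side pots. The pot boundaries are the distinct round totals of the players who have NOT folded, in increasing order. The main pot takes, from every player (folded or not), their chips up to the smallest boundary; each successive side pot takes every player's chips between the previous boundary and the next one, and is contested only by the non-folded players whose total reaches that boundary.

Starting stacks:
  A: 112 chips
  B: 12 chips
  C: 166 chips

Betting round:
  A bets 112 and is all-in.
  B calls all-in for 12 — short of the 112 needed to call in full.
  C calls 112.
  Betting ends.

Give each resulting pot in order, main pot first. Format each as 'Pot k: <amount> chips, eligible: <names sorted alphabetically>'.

Contributions: A=112, B=12, C=112
Pot levels (distinct totals of non-folded players): 12, 112
Layer 1-12: 12 each from A, B, C = 12*3 = 36 chips; eligible A, B, C
Layer 13-112: 100 each from A, C = 100*2 = 200 chips; eligible A, C

Pot 1: 36 chips, eligible: A, B, C
Pot 2: 200 chips, eligible: A, C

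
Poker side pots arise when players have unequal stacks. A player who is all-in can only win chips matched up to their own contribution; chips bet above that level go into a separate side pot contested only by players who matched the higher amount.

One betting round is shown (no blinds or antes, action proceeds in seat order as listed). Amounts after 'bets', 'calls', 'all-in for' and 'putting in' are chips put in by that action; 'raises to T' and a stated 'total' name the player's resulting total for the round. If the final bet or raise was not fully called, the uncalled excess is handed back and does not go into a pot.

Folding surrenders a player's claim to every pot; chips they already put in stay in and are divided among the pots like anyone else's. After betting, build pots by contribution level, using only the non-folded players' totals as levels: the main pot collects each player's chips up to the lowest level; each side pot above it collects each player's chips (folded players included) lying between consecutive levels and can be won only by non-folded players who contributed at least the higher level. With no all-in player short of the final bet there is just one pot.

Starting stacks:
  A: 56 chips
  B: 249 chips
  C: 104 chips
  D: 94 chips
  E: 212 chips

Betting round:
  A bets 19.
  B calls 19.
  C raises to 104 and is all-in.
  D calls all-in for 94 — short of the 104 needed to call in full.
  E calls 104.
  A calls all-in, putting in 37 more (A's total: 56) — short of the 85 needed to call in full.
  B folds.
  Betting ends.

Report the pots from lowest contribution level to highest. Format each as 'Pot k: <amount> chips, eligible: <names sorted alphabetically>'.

Pot 1: 243 chips, eligible: A, C, D, E
Pot 2: 114 chips, eligible: C, D, E
Pot 3: 20 chips, eligible: C, E

Derivation:
Contributions: A=56, B=19, C=104, D=94, E=104
Folded: B
Pot levels (distinct totals of non-folded players): 56, 94, 104
Layer 1-56: A 56 + B 19 + C 56 + D 56 + E 56 = 243 chips; eligible A, C, D, E
Layer 57-94: 38 each from C, D, E = 38*3 = 114 chips; eligible C, D, E
Layer 95-104: 10 each from C, E = 10*2 = 20 chips; eligible C, E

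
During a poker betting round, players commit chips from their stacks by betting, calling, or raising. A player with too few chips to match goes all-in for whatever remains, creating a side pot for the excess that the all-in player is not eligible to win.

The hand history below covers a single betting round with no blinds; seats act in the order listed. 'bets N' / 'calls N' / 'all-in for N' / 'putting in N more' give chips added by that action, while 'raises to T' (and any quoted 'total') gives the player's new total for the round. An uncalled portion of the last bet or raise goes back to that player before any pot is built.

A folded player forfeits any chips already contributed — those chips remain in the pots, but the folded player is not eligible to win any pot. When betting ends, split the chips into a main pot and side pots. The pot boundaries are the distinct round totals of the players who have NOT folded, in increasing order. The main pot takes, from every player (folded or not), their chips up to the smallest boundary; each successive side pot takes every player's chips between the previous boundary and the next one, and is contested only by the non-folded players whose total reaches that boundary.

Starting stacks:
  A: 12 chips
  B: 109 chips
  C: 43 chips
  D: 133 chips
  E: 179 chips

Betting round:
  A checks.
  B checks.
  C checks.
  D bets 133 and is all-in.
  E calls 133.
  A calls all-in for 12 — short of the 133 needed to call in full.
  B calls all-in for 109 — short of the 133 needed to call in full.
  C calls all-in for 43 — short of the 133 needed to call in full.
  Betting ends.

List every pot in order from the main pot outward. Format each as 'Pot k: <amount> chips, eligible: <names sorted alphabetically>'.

Contributions: A=12, B=109, C=43, D=133, E=133
Pot levels (distinct totals of non-folded players): 12, 43, 109, 133
Layer 1-12: 12 each from A, B, C, D, E = 12*5 = 60 chips; eligible A, B, C, D, E
Layer 13-43: 31 each from B, C, D, E = 31*4 = 124 chips; eligible B, C, D, E
Layer 44-109: 66 each from B, D, E = 66*3 = 198 chips; eligible B, D, E
Layer 110-133: 24 each from D, E = 24*2 = 48 chips; eligible D, E

Pot 1: 60 chips, eligible: A, B, C, D, E
Pot 2: 124 chips, eligible: B, C, D, E
Pot 3: 198 chips, eligible: B, D, E
Pot 4: 48 chips, eligible: D, E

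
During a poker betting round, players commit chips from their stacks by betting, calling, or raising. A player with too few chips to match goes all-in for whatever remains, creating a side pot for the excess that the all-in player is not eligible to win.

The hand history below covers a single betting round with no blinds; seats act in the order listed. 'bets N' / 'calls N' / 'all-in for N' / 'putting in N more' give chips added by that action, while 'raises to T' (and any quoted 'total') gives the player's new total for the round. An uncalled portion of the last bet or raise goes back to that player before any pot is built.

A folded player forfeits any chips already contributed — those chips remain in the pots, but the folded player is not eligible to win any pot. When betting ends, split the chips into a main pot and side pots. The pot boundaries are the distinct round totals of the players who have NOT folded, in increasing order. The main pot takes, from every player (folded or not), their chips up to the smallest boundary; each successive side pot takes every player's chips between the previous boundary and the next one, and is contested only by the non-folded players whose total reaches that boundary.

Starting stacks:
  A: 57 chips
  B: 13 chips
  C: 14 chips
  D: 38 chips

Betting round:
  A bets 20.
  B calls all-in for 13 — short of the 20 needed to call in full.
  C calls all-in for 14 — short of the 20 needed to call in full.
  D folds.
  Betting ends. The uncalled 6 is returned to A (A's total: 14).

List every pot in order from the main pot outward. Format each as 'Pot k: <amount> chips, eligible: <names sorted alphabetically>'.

Pot 1: 39 chips, eligible: A, B, C
Pot 2: 2 chips, eligible: A, C

Derivation:
Contributions (after 6 returned to A): A=14, B=13, C=14
Folded: D
Pot levels (distinct totals of non-folded players): 13, 14
Layer 1-13: 13 each from A, B, C = 13*3 = 39 chips; eligible A, B, C
Layer 14-14: 1 each from A, C = 1*2 = 2 chips; eligible A, C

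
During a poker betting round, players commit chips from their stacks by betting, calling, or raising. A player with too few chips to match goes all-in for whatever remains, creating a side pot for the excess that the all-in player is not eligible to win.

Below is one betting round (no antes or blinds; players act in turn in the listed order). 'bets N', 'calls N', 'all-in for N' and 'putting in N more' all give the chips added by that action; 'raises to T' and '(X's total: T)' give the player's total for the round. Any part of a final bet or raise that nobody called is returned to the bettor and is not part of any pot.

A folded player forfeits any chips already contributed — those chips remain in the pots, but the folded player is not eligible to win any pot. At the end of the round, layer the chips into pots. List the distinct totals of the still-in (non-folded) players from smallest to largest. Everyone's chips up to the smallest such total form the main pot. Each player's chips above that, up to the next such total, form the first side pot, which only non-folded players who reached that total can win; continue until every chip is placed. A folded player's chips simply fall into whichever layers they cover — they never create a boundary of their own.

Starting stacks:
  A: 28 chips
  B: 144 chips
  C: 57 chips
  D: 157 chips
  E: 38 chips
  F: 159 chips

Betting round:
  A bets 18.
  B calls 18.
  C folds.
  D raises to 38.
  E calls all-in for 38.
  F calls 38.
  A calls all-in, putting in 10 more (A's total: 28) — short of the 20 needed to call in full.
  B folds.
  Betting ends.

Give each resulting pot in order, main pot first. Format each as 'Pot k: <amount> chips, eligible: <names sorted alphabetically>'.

Pot 1: 130 chips, eligible: A, D, E, F
Pot 2: 30 chips, eligible: D, E, F

Derivation:
Contributions: A=28, B=18, D=38, E=38, F=38
Folded: B, C
Pot levels (distinct totals of non-folded players): 28, 38
Layer 1-28: A 28 + B 18 + D 28 + E 28 + F 28 = 130 chips; eligible A, D, E, F
Layer 29-38: 10 each from D, E, F = 10*3 = 30 chips; eligible D, E, F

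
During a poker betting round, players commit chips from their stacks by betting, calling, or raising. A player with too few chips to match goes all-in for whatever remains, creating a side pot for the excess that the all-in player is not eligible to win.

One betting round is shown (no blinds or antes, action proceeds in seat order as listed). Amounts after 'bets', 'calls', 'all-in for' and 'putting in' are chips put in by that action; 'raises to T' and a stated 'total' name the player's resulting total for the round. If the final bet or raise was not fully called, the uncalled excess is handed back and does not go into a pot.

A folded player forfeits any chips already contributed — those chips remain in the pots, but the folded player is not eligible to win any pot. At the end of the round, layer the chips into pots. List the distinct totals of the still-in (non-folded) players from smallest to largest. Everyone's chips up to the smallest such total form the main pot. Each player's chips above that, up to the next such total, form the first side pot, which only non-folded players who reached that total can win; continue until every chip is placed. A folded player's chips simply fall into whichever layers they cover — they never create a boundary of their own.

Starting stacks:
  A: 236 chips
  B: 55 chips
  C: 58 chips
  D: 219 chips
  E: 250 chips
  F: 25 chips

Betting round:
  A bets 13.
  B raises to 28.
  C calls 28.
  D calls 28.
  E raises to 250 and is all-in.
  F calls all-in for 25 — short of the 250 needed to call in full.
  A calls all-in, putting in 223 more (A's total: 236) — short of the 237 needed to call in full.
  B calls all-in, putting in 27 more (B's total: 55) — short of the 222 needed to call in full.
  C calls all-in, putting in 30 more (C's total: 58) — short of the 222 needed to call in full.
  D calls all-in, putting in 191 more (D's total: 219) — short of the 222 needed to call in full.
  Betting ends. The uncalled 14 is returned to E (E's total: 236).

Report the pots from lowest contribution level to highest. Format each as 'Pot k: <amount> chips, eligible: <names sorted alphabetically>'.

Contributions (after 14 returned to E): A=236, B=55, C=58, D=219, E=236, F=25
Pot levels (distinct totals of non-folded players): 25, 55, 58, 219, 236
Layer 1-25: 25 each from A, B, C, D, E, F = 25*6 = 150 chips; eligible A, B, C, D, E, F
Layer 26-55: 30 each from A, B, C, D, E = 30*5 = 150 chips; eligible A, B, C, D, E
Layer 56-58: 3 each from A, C, D, E = 3*4 = 12 chips; eligible A, C, D, E
Layer 59-219: 161 each from A, D, E = 161*3 = 483 chips; eligible A, D, E
Layer 220-236: 17 each from A, E = 17*2 = 34 chips; eligible A, E

Pot 1: 150 chips, eligible: A, B, C, D, E, F
Pot 2: 150 chips, eligible: A, B, C, D, E
Pot 3: 12 chips, eligible: A, C, D, E
Pot 4: 483 chips, eligible: A, D, E
Pot 5: 34 chips, eligible: A, E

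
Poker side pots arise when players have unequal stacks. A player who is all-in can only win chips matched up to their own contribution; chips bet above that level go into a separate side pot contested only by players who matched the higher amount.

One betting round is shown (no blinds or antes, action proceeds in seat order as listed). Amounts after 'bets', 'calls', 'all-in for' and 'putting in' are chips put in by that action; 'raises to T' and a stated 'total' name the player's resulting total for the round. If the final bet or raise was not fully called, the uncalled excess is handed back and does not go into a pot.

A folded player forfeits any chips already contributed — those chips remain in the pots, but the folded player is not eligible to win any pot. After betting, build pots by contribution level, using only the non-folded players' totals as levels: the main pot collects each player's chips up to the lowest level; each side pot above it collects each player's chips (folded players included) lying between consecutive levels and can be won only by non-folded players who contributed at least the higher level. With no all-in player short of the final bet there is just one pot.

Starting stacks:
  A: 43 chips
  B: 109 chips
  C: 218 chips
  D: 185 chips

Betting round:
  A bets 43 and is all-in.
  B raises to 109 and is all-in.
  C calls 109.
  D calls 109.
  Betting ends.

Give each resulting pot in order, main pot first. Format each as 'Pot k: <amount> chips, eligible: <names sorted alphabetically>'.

Pot 1: 172 chips, eligible: A, B, C, D
Pot 2: 198 chips, eligible: B, C, D

Derivation:
Contributions: A=43, B=109, C=109, D=109
Pot levels (distinct totals of non-folded players): 43, 109
Layer 1-43: 43 each from A, B, C, D = 43*4 = 172 chips; eligible A, B, C, D
Layer 44-109: 66 each from B, C, D = 66*3 = 198 chips; eligible B, C, D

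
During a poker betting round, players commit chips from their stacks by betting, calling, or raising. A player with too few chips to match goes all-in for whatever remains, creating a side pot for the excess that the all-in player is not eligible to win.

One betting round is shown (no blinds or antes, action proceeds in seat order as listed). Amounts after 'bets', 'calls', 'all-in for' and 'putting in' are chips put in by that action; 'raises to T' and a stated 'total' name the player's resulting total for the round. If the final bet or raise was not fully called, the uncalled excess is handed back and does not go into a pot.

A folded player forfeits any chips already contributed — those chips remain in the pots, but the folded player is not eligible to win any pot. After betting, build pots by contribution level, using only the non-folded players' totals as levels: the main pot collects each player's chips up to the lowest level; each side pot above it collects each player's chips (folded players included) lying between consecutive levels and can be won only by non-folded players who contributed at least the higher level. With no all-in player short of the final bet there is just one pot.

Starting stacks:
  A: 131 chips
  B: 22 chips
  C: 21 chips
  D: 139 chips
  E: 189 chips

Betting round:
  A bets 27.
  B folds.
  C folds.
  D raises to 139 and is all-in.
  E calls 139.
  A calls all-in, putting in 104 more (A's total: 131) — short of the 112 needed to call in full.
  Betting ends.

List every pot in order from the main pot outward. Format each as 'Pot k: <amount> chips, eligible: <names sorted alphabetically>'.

Contributions: A=131, D=139, E=139
Folded: B, C
Pot levels (distinct totals of non-folded players): 131, 139
Layer 1-131: 131 each from A, D, E = 131*3 = 393 chips; eligible A, D, E
Layer 132-139: 8 each from D, E = 8*2 = 16 chips; eligible D, E

Pot 1: 393 chips, eligible: A, D, E
Pot 2: 16 chips, eligible: D, E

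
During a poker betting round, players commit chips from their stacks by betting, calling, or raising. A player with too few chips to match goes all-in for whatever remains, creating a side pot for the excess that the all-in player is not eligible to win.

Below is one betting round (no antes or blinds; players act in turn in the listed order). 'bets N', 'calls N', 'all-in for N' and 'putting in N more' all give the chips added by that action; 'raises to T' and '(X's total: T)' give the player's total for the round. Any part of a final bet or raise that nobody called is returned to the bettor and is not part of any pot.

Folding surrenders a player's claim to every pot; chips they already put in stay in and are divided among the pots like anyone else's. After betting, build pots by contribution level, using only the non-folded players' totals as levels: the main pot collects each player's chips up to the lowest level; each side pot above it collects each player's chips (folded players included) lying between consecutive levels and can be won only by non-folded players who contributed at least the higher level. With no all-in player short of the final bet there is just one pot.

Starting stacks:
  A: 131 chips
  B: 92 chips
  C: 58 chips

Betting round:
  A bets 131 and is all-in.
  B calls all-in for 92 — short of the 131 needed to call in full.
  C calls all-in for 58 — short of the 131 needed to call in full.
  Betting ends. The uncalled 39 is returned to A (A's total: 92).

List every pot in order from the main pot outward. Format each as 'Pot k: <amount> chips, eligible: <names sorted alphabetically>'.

Pot 1: 174 chips, eligible: A, B, C
Pot 2: 68 chips, eligible: A, B

Derivation:
Contributions (after 39 returned to A): A=92, B=92, C=58
Pot levels (distinct totals of non-folded players): 58, 92
Layer 1-58: 58 each from A, B, C = 58*3 = 174 chips; eligible A, B, C
Layer 59-92: 34 each from A, B = 34*2 = 68 chips; eligible A, B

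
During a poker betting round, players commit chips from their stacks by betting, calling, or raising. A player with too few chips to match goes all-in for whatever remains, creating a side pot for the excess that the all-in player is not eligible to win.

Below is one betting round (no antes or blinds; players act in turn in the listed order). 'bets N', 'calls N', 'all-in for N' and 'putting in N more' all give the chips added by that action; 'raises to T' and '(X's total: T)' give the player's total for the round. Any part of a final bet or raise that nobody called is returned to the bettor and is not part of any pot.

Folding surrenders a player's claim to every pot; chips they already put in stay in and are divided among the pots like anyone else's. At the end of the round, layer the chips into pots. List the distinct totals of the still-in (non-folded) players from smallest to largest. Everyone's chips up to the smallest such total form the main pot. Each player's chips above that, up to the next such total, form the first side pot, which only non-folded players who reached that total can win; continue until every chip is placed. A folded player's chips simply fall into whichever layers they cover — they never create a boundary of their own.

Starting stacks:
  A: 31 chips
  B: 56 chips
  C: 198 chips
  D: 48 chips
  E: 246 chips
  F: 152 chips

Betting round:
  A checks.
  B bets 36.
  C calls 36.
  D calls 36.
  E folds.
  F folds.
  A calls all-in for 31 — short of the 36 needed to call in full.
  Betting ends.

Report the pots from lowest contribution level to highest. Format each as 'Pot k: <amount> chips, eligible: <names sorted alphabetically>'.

Contributions: A=31, B=36, C=36, D=36
Folded: E, F
Pot levels (distinct totals of non-folded players): 31, 36
Layer 1-31: 31 each from A, B, C, D = 31*4 = 124 chips; eligible A, B, C, D
Layer 32-36: 5 each from B, C, D = 5*3 = 15 chips; eligible B, C, D

Pot 1: 124 chips, eligible: A, B, C, D
Pot 2: 15 chips, eligible: B, C, D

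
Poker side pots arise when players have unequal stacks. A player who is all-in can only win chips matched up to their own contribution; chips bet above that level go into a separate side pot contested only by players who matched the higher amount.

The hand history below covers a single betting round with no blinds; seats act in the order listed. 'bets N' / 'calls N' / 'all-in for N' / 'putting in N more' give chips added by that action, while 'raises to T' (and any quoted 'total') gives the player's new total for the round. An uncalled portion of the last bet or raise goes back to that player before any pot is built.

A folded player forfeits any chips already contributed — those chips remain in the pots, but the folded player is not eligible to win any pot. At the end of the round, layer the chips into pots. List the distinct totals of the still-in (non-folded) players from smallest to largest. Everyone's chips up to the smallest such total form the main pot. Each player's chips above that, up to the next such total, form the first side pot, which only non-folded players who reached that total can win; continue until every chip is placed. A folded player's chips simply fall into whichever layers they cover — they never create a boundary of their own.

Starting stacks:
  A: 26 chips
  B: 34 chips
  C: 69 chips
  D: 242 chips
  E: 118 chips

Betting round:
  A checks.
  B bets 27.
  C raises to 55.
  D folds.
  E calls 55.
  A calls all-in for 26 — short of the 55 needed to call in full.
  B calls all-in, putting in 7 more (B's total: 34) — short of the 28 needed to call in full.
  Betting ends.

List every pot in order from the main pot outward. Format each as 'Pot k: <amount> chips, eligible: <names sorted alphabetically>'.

Pot 1: 104 chips, eligible: A, B, C, E
Pot 2: 24 chips, eligible: B, C, E
Pot 3: 42 chips, eligible: C, E

Derivation:
Contributions: A=26, B=34, C=55, E=55
Folded: D
Pot levels (distinct totals of non-folded players): 26, 34, 55
Layer 1-26: 26 each from A, B, C, E = 26*4 = 104 chips; eligible A, B, C, E
Layer 27-34: 8 each from B, C, E = 8*3 = 24 chips; eligible B, C, E
Layer 35-55: 21 each from C, E = 21*2 = 42 chips; eligible C, E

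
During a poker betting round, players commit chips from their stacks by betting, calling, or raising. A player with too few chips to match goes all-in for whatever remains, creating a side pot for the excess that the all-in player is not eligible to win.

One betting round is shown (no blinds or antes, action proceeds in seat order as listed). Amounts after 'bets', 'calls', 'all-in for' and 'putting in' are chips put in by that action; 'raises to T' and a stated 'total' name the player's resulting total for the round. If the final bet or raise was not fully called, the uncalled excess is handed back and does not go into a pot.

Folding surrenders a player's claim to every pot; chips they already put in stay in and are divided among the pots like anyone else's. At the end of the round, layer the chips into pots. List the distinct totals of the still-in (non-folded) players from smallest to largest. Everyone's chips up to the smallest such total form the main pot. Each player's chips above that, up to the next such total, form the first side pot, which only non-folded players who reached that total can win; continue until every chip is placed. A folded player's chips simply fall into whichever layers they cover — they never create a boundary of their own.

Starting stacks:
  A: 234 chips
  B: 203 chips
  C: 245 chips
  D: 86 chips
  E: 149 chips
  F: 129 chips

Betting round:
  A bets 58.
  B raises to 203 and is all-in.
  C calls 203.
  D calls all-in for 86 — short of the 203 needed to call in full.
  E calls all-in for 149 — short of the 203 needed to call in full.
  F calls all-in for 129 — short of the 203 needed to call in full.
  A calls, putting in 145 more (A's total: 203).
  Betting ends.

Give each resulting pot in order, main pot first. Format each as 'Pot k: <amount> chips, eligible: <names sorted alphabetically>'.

Pot 1: 516 chips, eligible: A, B, C, D, E, F
Pot 2: 215 chips, eligible: A, B, C, E, F
Pot 3: 80 chips, eligible: A, B, C, E
Pot 4: 162 chips, eligible: A, B, C

Derivation:
Contributions: A=203, B=203, C=203, D=86, E=149, F=129
Pot levels (distinct totals of non-folded players): 86, 129, 149, 203
Layer 1-86: 86 each from A, B, C, D, E, F = 86*6 = 516 chips; eligible A, B, C, D, E, F
Layer 87-129: 43 each from A, B, C, E, F = 43*5 = 215 chips; eligible A, B, C, E, F
Layer 130-149: 20 each from A, B, C, E = 20*4 = 80 chips; eligible A, B, C, E
Layer 150-203: 54 each from A, B, C = 54*3 = 162 chips; eligible A, B, C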